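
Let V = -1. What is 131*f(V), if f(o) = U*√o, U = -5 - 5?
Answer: -1310*I ≈ -1310.0*I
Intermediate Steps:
U = -10
f(o) = -10*√o
131*f(V) = 131*(-10*I) = -1310*I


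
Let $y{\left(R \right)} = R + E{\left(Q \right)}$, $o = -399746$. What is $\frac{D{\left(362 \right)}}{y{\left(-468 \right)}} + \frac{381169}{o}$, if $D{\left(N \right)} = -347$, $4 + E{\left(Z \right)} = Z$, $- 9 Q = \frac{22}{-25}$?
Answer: $- \frac{2315398283}{10611057697} \approx -0.21821$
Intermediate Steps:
$Q = \frac{22}{225}$ ($Q = - \frac{22 \frac{1}{-25}}{9} = - \frac{22 \left(- \frac{1}{25}\right)}{9} = \left(- \frac{1}{9}\right) \left(- \frac{22}{25}\right) = \frac{22}{225} \approx 0.097778$)
$E{\left(Z \right)} = -4 + Z$
$y{\left(R \right)} = - \frac{878}{225} + R$ ($y{\left(R \right)} = R + \left(-4 + \frac{22}{225}\right) = R - \frac{878}{225} = - \frac{878}{225} + R$)
$\frac{D{\left(362 \right)}}{y{\left(-468 \right)}} + \frac{381169}{o} = - \frac{347}{- \frac{878}{225} - 468} + \frac{381169}{-399746} = - \frac{347}{- \frac{106178}{225}} + 381169 \left(- \frac{1}{399746}\right) = \left(-347\right) \left(- \frac{225}{106178}\right) - \frac{381169}{399746} = \frac{78075}{106178} - \frac{381169}{399746} = - \frac{2315398283}{10611057697}$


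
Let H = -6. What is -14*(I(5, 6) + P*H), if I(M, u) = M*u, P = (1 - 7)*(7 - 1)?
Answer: -3444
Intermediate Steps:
P = -36 (P = -6*6 = -36)
-14*(I(5, 6) + P*H) = -14*(5*6 - 36*(-6)) = -14*(30 + 216) = -14*246 = -3444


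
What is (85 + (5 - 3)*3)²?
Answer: 8281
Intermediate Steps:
(85 + (5 - 3)*3)² = (85 + 2*3)² = (85 + 6)² = 91² = 8281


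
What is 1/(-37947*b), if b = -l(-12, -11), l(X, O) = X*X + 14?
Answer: 1/5995626 ≈ 1.6679e-7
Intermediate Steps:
l(X, O) = 14 + X² (l(X, O) = X² + 14 = 14 + X²)
b = -158 (b = -(14 + (-12)²) = -(14 + 144) = -1*158 = -158)
1/(-37947*b) = 1/(-37947*(-158)) = 1/5995626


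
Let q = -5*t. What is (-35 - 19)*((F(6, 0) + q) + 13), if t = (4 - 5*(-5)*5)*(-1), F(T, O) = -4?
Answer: -35316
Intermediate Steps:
t = -129 (t = (4 + 25*5)*(-1) = (4 + 125)*(-1) = 129*(-1) = -129)
q = 645 (q = -5*(-129) = 645)
(-35 - 19)*((F(6, 0) + q) + 13) = (-35 - 19)*((-4 + 645) + 13) = -54*(641 + 13) = -54*654 = -35316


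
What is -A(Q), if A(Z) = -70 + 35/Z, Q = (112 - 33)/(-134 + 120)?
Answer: 6020/79 ≈ 76.203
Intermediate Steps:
Q = -79/14 (Q = 79/(-14) = 79*(-1/14) = -79/14 ≈ -5.6429)
-A(Q) = -(-70 + 35/(-79/14)) = -(-70 + 35*(-14/79)) = -(-70 - 490/79) = -1*(-6020/79) = 6020/79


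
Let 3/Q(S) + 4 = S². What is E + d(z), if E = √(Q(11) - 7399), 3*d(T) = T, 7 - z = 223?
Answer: -72 + 4*I*√703365/39 ≈ -72.0 + 86.017*I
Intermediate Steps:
z = -216 (z = 7 - 1*223 = 7 - 223 = -216)
d(T) = T/3
Q(S) = 3/(-4 + S²)
E = 4*I*√703365/39 (E = √(3/(-4 + 11²) - 7399) = √(3/(-4 + 121) - 7399) = √(3/117 - 7399) = √(3*(1/117) - 7399) = √(1/39 - 7399) = √(-288560/39) = 4*I*√703365/39 ≈ 86.017*I)
E + d(z) = 4*I*√703365/39 + (⅓)*(-216) = 4*I*√703365/39 - 72 = -72 + 4*I*√703365/39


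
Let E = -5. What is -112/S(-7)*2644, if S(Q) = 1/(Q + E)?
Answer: 3553536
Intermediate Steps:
S(Q) = 1/(-5 + Q) (S(Q) = 1/(Q - 5) = 1/(-5 + Q))
-112/S(-7)*2644 = -112/(1/(-5 - 7))*2644 = -112/(1/(-12))*2644 = -112/(-1/12)*2644 = -112*(-12)*2644 = 1344*2644 = 3553536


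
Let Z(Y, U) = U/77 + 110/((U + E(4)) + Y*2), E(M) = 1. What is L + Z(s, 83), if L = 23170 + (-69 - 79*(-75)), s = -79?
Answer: 82693910/2849 ≈ 29026.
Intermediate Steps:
Z(Y, U) = 110/(1 + U + 2*Y) + U/77 (Z(Y, U) = U/77 + 110/((U + 1) + Y*2) = U*(1/77) + 110/((1 + U) + 2*Y) = U/77 + 110/(1 + U + 2*Y) = 110/(1 + U + 2*Y) + U/77)
L = 29026 (L = 23170 + (-69 + 5925) = 23170 + 5856 = 29026)
L + Z(s, 83) = 29026 + (8470 + 83 + 83**2 + 2*83*(-79))/(77*(1 + 83 + 2*(-79))) = 29026 + (8470 + 83 + 6889 - 13114)/(77*(1 + 83 - 158)) = 29026 + (1/77)*2328/(-74) = 29026 + (1/77)*(-1/74)*2328 = 29026 - 1164/2849 = 82693910/2849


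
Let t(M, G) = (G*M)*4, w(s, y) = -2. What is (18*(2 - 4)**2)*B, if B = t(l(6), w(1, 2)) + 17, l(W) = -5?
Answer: 4104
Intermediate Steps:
t(M, G) = 4*G*M
B = 57 (B = 4*(-2)*(-5) + 17 = 40 + 17 = 57)
(18*(2 - 4)**2)*B = (18*(2 - 4)**2)*57 = (18*(-2)**2)*57 = (18*4)*57 = 72*57 = 4104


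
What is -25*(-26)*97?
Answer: 63050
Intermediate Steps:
-25*(-26)*97 = 650*97 = 63050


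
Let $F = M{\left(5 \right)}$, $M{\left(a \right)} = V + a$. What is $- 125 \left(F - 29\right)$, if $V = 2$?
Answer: $2750$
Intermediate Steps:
$M{\left(a \right)} = 2 + a$
$F = 7$ ($F = 2 + 5 = 7$)
$- 125 \left(F - 29\right) = - 125 \left(7 - 29\right) = \left(-125\right) \left(-22\right) = 2750$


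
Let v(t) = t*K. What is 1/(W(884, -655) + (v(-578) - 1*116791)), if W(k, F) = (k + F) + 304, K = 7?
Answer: -1/120304 ≈ -8.3123e-6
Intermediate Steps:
v(t) = 7*t (v(t) = t*7 = 7*t)
W(k, F) = 304 + F + k (W(k, F) = (F + k) + 304 = 304 + F + k)
1/(W(884, -655) + (v(-578) - 1*116791)) = 1/((304 - 655 + 884) + (7*(-578) - 1*116791)) = 1/(533 + (-4046 - 116791)) = 1/(533 - 120837) = 1/(-120304) = -1/120304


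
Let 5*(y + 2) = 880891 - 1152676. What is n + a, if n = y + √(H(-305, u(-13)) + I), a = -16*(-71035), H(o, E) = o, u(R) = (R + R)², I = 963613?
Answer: 1082201 + 2*√240827 ≈ 1.0832e+6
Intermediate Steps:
u(R) = 4*R² (u(R) = (2*R)² = 4*R²)
y = -54359 (y = -2 + (880891 - 1152676)/5 = -2 + (⅕)*(-271785) = -2 - 54357 = -54359)
a = 1136560
n = -54359 + 2*√240827 (n = -54359 + √(-305 + 963613) = -54359 + √963308 = -54359 + 2*√240827 ≈ -53378.)
n + a = (-54359 + 2*√240827) + 1136560 = 1082201 + 2*√240827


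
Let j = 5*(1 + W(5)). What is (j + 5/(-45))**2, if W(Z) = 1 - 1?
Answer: 1936/81 ≈ 23.901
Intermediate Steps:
W(Z) = 0
j = 5 (j = 5*(1 + 0) = 5*1 = 5)
(j + 5/(-45))**2 = (5 + 5/(-45))**2 = (5 + 5*(-1/45))**2 = (5 - 1/9)**2 = (44/9)**2 = 1936/81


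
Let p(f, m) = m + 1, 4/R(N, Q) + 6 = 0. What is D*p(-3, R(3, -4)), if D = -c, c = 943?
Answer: -943/3 ≈ -314.33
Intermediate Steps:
R(N, Q) = -2/3 (R(N, Q) = 4/(-6 + 0) = 4/(-6) = 4*(-1/6) = -2/3)
p(f, m) = 1 + m
D = -943 (D = -1*943 = -943)
D*p(-3, R(3, -4)) = -943*(1 - 2/3) = -943*1/3 = -943/3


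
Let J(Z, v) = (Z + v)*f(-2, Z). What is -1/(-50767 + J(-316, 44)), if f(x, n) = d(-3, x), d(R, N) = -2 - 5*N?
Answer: 1/52943 ≈ 1.8888e-5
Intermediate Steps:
f(x, n) = -2 - 5*x
J(Z, v) = 8*Z + 8*v (J(Z, v) = (Z + v)*(-2 - 5*(-2)) = (Z + v)*(-2 + 10) = (Z + v)*8 = 8*Z + 8*v)
-1/(-50767 + J(-316, 44)) = -1/(-50767 + (8*(-316) + 8*44)) = -1/(-50767 + (-2528 + 352)) = -1/(-50767 - 2176) = -1/(-52943) = -1*(-1/52943) = 1/52943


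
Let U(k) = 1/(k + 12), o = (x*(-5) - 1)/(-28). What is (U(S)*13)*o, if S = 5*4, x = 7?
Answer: 117/224 ≈ 0.52232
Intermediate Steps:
S = 20
o = 9/7 (o = (7*(-5) - 1)/(-28) = (-35 - 1)*(-1/28) = -36*(-1/28) = 9/7 ≈ 1.2857)
U(k) = 1/(12 + k)
(U(S)*13)*o = (13/(12 + 20))*(9/7) = (13/32)*(9/7) = 117/224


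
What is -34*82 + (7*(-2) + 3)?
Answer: -2799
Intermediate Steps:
-34*82 + (7*(-2) + 3) = -2788 + (-14 + 3) = -2788 - 11 = -2799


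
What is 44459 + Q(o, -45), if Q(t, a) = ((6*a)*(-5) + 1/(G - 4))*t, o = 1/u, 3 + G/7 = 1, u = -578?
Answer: 462527137/10404 ≈ 44457.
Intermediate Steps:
G = -14 (G = -21 + 7*1 = -21 + 7 = -14)
o = -1/578 (o = 1/(-578) = -1/578 ≈ -0.0017301)
Q(t, a) = t*(-1/18 - 30*a) (Q(t, a) = ((6*a)*(-5) + 1/(-14 - 4))*t = (-30*a + 1/(-18))*t = (-30*a - 1/18)*t = (-1/18 - 30*a)*t = t*(-1/18 - 30*a))
44459 + Q(o, -45) = 44459 - 1/18*(-1/578)*(1 + 540*(-45)) = 44459 - 1/18*(-1/578)*(1 - 24300) = 44459 - 1/18*(-1/578)*(-24299) = 44459 - 24299/10404 = 462527137/10404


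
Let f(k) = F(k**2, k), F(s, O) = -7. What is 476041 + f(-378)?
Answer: 476034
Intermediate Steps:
f(k) = -7
476041 + f(-378) = 476041 - 7 = 476034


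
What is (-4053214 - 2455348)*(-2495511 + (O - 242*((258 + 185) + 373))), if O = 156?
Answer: 17526431484774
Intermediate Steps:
(-4053214 - 2455348)*(-2495511 + (O - 242*((258 + 185) + 373))) = (-4053214 - 2455348)*(-2495511 + (156 - 242*((258 + 185) + 373))) = -6508562*(-2495511 + (156 - 242*(443 + 373))) = -6508562*(-2495511 + (156 - 242*816)) = -6508562*(-2495511 + (156 - 197472)) = -6508562*(-2495511 - 197316) = -6508562*(-2692827) = 17526431484774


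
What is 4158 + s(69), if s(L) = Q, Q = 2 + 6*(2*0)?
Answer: 4160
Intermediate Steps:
Q = 2 (Q = 2 + 6*0 = 2 + 0 = 2)
s(L) = 2
4158 + s(69) = 4158 + 2 = 4160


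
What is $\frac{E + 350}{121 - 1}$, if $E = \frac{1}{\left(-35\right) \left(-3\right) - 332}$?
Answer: $\frac{26483}{9080} \approx 2.9166$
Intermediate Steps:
$E = - \frac{1}{227}$ ($E = \frac{1}{105 - 332} = \frac{1}{-227} = - \frac{1}{227} \approx -0.0044053$)
$\frac{E + 350}{121 - 1} = \frac{- \frac{1}{227} + 350}{121 - 1} = \frac{79449}{227 \cdot 120} = \frac{79449}{227} \cdot \frac{1}{120} = \frac{26483}{9080}$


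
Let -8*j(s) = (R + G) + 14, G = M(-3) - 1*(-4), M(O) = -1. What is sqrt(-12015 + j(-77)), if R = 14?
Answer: I*sqrt(192302)/4 ≈ 109.63*I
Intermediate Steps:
G = 3 (G = -1 - 1*(-4) = -1 + 4 = 3)
j(s) = -31/8 (j(s) = -((14 + 3) + 14)/8 = -(17 + 14)/8 = -1/8*31 = -31/8)
sqrt(-12015 + j(-77)) = sqrt(-12015 - 31/8) = sqrt(-96151/8) = I*sqrt(192302)/4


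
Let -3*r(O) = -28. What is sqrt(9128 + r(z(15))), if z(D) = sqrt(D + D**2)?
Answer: 2*sqrt(20559)/3 ≈ 95.589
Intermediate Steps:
r(O) = 28/3 (r(O) = -1/3*(-28) = 28/3)
sqrt(9128 + r(z(15))) = sqrt(9128 + 28/3) = sqrt(27412/3) = 2*sqrt(20559)/3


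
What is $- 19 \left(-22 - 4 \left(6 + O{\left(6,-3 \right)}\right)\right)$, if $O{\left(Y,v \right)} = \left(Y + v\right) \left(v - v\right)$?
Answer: $874$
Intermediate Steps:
$O{\left(Y,v \right)} = 0$ ($O{\left(Y,v \right)} = \left(Y + v\right) 0 = 0$)
$- 19 \left(-22 - 4 \left(6 + O{\left(6,-3 \right)}\right)\right) = - 19 \left(-22 - 4 \left(6 + 0\right)\right) = - 19 \left(-22 - 24\right) = \left(-19\right) \left(-46\right) = 874$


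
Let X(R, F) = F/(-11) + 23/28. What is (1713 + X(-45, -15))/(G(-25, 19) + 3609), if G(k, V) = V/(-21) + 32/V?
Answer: 30111789/63373288 ≈ 0.47515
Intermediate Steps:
G(k, V) = 32/V - V/21 (G(k, V) = V*(-1/21) + 32/V = -V/21 + 32/V = 32/V - V/21)
X(R, F) = 23/28 - F/11 (X(R, F) = F*(-1/11) + 23*(1/28) = -F/11 + 23/28 = 23/28 - F/11)
(1713 + X(-45, -15))/(G(-25, 19) + 3609) = (1713 + (23/28 - 1/11*(-15)))/((32/19 - 1/21*19) + 3609) = (1713 + (23/28 + 15/11))/((32*(1/19) - 19/21) + 3609) = (1713 + 673/308)/((32/19 - 19/21) + 3609) = 528277/(308*(311/399 + 3609)) = 528277/(308*(1440302/399)) = (528277/308)*(399/1440302) = 30111789/63373288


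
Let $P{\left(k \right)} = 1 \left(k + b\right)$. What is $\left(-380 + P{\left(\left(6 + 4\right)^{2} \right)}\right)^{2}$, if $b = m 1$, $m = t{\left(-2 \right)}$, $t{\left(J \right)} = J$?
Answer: $79524$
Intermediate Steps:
$m = -2$
$b = -2$ ($b = \left(-2\right) 1 = -2$)
$P{\left(k \right)} = -2 + k$ ($P{\left(k \right)} = 1 \left(k - 2\right) = 1 \left(-2 + k\right) = -2 + k$)
$\left(-380 + P{\left(\left(6 + 4\right)^{2} \right)}\right)^{2} = \left(-380 - \left(2 - \left(6 + 4\right)^{2}\right)\right)^{2} = \left(-380 - \left(2 - 10^{2}\right)\right)^{2} = \left(-380 + \left(-2 + 100\right)\right)^{2} = \left(-380 + 98\right)^{2} = \left(-282\right)^{2} = 79524$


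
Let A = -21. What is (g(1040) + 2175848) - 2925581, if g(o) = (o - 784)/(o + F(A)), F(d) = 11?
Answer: -787969127/1051 ≈ -7.4973e+5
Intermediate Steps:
g(o) = (-784 + o)/(11 + o) (g(o) = (o - 784)/(o + 11) = (-784 + o)/(11 + o))
(g(1040) + 2175848) - 2925581 = ((-784 + 1040)/(11 + 1040) + 2175848) - 2925581 = (256/1051 + 2175848) - 2925581 = 2286816504/1051 - 2925581 = -787969127/1051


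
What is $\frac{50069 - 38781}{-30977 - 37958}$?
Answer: $- \frac{664}{4055} \approx -0.16375$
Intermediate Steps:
$\frac{50069 - 38781}{-30977 - 37958} = \frac{11288}{-68935} = 11288 \left(- \frac{1}{68935}\right) = - \frac{664}{4055}$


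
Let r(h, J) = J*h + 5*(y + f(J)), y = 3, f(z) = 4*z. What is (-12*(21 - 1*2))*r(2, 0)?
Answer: -3420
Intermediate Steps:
r(h, J) = 15 + 20*J + J*h (r(h, J) = J*h + 5*(3 + 4*J) = J*h + (15 + 20*J) = 15 + 20*J + J*h)
(-12*(21 - 1*2))*r(2, 0) = (-12*(21 - 1*2))*(15 + 20*0 + 0*2) = (-12*(21 - 2))*(15 + 0 + 0) = -12*19*15 = -228*15 = -3420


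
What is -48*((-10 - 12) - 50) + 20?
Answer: 3476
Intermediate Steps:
-48*((-10 - 12) - 50) + 20 = -48*(-22 - 50) + 20 = -48*(-72) + 20 = 3456 + 20 = 3476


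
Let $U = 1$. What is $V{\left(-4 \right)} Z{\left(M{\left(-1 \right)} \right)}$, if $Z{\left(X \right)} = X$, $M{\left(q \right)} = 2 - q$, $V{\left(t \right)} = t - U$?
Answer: $-15$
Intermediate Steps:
$V{\left(t \right)} = -1 + t$ ($V{\left(t \right)} = t - 1 = -1 + t$)
$V{\left(-4 \right)} Z{\left(M{\left(-1 \right)} \right)} = \left(-1 - 4\right) \left(2 - -1\right) = - 5 \left(2 + 1\right) = \left(-5\right) 3 = -15$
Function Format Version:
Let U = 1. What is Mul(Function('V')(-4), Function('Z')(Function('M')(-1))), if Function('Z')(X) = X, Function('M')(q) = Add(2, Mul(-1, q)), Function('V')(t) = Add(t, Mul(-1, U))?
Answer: -15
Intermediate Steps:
Function('V')(t) = Add(-1, t) (Function('V')(t) = Add(t, Mul(-1, 1)) = Add(t, -1) = Add(-1, t))
Mul(Function('V')(-4), Function('Z')(Function('M')(-1))) = Mul(Add(-1, -4), Add(2, Mul(-1, -1))) = Mul(-5, Add(2, 1)) = Mul(-5, 3) = -15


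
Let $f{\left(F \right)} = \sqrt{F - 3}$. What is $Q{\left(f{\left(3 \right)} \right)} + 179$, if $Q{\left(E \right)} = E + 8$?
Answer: $187$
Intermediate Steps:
$f{\left(F \right)} = \sqrt{-3 + F}$
$Q{\left(E \right)} = 8 + E$
$Q{\left(f{\left(3 \right)} \right)} + 179 = \left(8 + \sqrt{-3 + 3}\right) + 179 = \left(8 + \sqrt{0}\right) + 179 = \left(8 + 0\right) + 179 = 8 + 179 = 187$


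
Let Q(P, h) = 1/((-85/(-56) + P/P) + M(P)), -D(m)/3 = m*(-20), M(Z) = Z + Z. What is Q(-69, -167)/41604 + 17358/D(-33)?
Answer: -6917986067/789123870 ≈ -8.7667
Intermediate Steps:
M(Z) = 2*Z
D(m) = 60*m (D(m) = -3*m*(-20) = -(-60)*m = 60*m)
Q(P, h) = 1/(141/56 + 2*P) (Q(P, h) = 1/((-85/(-56) + P/P) + 2*P) = 1/((-85*(-1/56) + 1) + 2*P) = 1/((85/56 + 1) + 2*P) = 1/(141/56 + 2*P))
Q(-69, -167)/41604 + 17358/D(-33) = (56/(141 + 112*(-69)))/41604 + 17358/((60*(-33))) = (56/(141 - 7728))*(1/41604) + 17358/(-1980) = (56/(-7587))*(1/41604) + 17358*(-1/1980) = (56*(-1/7587))*(1/41604) - 263/30 = -56/7587*1/41604 - 263/30 = -14/78912387 - 263/30 = -6917986067/789123870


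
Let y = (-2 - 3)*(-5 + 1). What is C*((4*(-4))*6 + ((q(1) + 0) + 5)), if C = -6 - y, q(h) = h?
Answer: 2340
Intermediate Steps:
y = 20 (y = -5*(-4) = 20)
C = -26 (C = -6 - 1*20 = -6 - 20 = -26)
C*((4*(-4))*6 + ((q(1) + 0) + 5)) = -26*((4*(-4))*6 + ((1 + 0) + 5)) = -26*(-16*6 + (1 + 5)) = -26*(-96 + 6) = -26*(-90) = 2340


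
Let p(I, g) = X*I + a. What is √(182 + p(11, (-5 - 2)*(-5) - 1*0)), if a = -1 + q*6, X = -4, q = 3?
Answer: √155 ≈ 12.450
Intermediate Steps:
a = 17 (a = -1 + 3*6 = -1 + 18 = 17)
p(I, g) = 17 - 4*I (p(I, g) = -4*I + 17 = 17 - 4*I)
√(182 + p(11, (-5 - 2)*(-5) - 1*0)) = √(182 + (17 - 4*11)) = √(182 + (17 - 44)) = √(182 - 27) = √155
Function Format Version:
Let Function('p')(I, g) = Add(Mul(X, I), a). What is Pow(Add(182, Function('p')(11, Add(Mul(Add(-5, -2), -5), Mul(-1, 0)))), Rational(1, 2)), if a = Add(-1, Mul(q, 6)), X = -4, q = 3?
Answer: Pow(155, Rational(1, 2)) ≈ 12.450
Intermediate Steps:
a = 17 (a = Add(-1, Mul(3, 6)) = Add(-1, 18) = 17)
Function('p')(I, g) = Add(17, Mul(-4, I)) (Function('p')(I, g) = Add(Mul(-4, I), 17) = Add(17, Mul(-4, I)))
Pow(Add(182, Function('p')(11, Add(Mul(Add(-5, -2), -5), Mul(-1, 0)))), Rational(1, 2)) = Pow(Add(182, Add(17, Mul(-4, 11))), Rational(1, 2)) = Pow(Add(182, Add(17, -44)), Rational(1, 2)) = Pow(Add(182, -27), Rational(1, 2)) = Pow(155, Rational(1, 2))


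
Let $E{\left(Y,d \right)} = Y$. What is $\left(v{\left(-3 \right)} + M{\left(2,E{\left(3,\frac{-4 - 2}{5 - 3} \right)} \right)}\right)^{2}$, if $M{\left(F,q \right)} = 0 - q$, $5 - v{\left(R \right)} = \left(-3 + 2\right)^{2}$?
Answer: $1$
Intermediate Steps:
$v{\left(R \right)} = 4$ ($v{\left(R \right)} = 5 - \left(-3 + 2\right)^{2} = 5 - \left(-1\right)^{2} = 5 - 1 = 4$)
$M{\left(F,q \right)} = - q$
$\left(v{\left(-3 \right)} + M{\left(2,E{\left(3,\frac{-4 - 2}{5 - 3} \right)} \right)}\right)^{2} = \left(4 - 3\right)^{2} = 1^{2} = 1$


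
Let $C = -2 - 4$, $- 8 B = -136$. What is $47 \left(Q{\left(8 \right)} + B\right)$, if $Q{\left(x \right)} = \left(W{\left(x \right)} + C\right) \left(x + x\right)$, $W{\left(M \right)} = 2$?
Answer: $-2209$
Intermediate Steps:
$B = 17$ ($B = \left(- \frac{1}{8}\right) \left(-136\right) = 17$)
$C = -6$
$Q{\left(x \right)} = - 8 x$ ($Q{\left(x \right)} = \left(2 - 6\right) \left(x + x\right) = - 4 \cdot 2 x = - 8 x$)
$47 \left(Q{\left(8 \right)} + B\right) = 47 \left(\left(-8\right) 8 + 17\right) = 47 \left(-64 + 17\right) = 47 \left(-47\right) = -2209$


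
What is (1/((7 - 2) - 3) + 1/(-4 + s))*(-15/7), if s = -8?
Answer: -25/28 ≈ -0.89286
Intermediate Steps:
(1/((7 - 2) - 3) + 1/(-4 + s))*(-15/7) = (1/((7 - 2) - 3) + 1/(-4 - 8))*(-15/7) = (1/(5 - 3) + 1/(-12))*(-15*⅐) = (1/2 - 1/12)*(-15/7) = (½ - 1/12)*(-15/7) = (5/12)*(-15/7) = -25/28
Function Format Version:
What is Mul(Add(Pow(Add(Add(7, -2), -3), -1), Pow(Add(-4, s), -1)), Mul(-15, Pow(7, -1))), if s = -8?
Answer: Rational(-25, 28) ≈ -0.89286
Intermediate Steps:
Mul(Add(Pow(Add(Add(7, -2), -3), -1), Pow(Add(-4, s), -1)), Mul(-15, Pow(7, -1))) = Mul(Add(Pow(Add(Add(7, -2), -3), -1), Pow(Add(-4, -8), -1)), Mul(-15, Pow(7, -1))) = Mul(Add(Pow(Add(5, -3), -1), Pow(-12, -1)), Mul(-15, Rational(1, 7))) = Mul(Add(Pow(2, -1), Rational(-1, 12)), Rational(-15, 7)) = Mul(Add(Rational(1, 2), Rational(-1, 12)), Rational(-15, 7)) = Mul(Rational(5, 12), Rational(-15, 7)) = Rational(-25, 28)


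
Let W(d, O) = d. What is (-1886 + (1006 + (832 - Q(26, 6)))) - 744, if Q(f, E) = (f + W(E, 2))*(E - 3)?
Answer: -888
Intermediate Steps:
Q(f, E) = (-3 + E)*(E + f) (Q(f, E) = (f + E)*(E - 3) = (E + f)*(-3 + E) = (-3 + E)*(E + f))
(-1886 + (1006 + (832 - Q(26, 6)))) - 744 = (-1886 + (1006 + (832 - (6**2 - 3*6 - 3*26 + 6*26)))) - 744 = (-1886 + (1006 + (832 - (36 - 18 - 78 + 156)))) - 744 = (-1886 + (1006 + (832 - 1*96))) - 744 = (-1886 + (1006 + (832 - 96))) - 744 = (-1886 + (1006 + 736)) - 744 = (-1886 + 1742) - 744 = -144 - 744 = -888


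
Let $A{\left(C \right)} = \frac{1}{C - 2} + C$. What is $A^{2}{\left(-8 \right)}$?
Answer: $\frac{6561}{100} \approx 65.61$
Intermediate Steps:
$A{\left(C \right)} = C + \frac{1}{-2 + C}$ ($A{\left(C \right)} = \frac{1}{-2 + C} + C = C + \frac{1}{-2 + C}$)
$A^{2}{\left(-8 \right)} = \left(\frac{1 + \left(-8\right)^{2} - -16}{-2 - 8}\right)^{2} = \left(\frac{1 + 64 + 16}{-10}\right)^{2} = \left(\left(- \frac{1}{10}\right) 81\right)^{2} = \left(- \frac{81}{10}\right)^{2} = \frac{6561}{100}$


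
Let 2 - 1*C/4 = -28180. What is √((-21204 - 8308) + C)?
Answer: 4*√5201 ≈ 288.47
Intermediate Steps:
C = 112728 (C = 8 - 4*(-28180) = 8 + 112720 = 112728)
√((-21204 - 8308) + C) = √((-21204 - 8308) + 112728) = √(-29512 + 112728) = √83216 = 4*√5201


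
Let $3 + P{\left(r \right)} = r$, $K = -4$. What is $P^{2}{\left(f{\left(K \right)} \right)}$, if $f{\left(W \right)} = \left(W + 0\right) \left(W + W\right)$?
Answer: $841$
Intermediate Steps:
$f{\left(W \right)} = 2 W^{2}$ ($f{\left(W \right)} = W 2 W = 2 W^{2}$)
$P{\left(r \right)} = -3 + r$
$P^{2}{\left(f{\left(K \right)} \right)} = \left(-3 + 2 \left(-4\right)^{2}\right)^{2} = \left(-3 + 2 \cdot 16\right)^{2} = \left(-3 + 32\right)^{2} = 29^{2} = 841$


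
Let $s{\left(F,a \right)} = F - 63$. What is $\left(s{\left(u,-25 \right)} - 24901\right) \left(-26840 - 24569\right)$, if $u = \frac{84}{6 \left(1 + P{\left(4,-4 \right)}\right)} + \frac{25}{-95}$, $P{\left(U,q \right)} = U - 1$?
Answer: $\frac{48761899181}{38} \approx 1.2832 \cdot 10^{9}$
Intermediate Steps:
$P{\left(U,q \right)} = -1 + U$ ($P{\left(U,q \right)} = U - 1 = -1 + U$)
$u = \frac{123}{38}$ ($u = \frac{84}{6 \left(1 + \left(-1 + 4\right)\right)} + \frac{25}{-95} = \frac{84}{6 \left(1 + 3\right)} + 25 \left(- \frac{1}{95}\right) = \frac{84}{6 \cdot 4} - \frac{5}{19} = \frac{84}{24} - \frac{5}{19} = 84 \cdot \frac{1}{24} - \frac{5}{19} = \frac{7}{2} - \frac{5}{19} = \frac{123}{38} \approx 3.2368$)
$s{\left(F,a \right)} = -63 + F$ ($s{\left(F,a \right)} = F - 63 = -63 + F$)
$\left(s{\left(u,-25 \right)} - 24901\right) \left(-26840 - 24569\right) = \left(\left(-63 + \frac{123}{38}\right) - 24901\right) \left(-26840 - 24569\right) = \left(- \frac{2271}{38} - 24901\right) \left(-51409\right) = \left(- \frac{948509}{38}\right) \left(-51409\right) = \frac{48761899181}{38}$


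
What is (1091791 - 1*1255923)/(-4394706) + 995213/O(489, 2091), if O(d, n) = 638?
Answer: 2186886629297/1401911214 ≈ 1559.9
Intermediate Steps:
(1091791 - 1*1255923)/(-4394706) + 995213/O(489, 2091) = (1091791 - 1*1255923)/(-4394706) + 995213/638 = (1091791 - 1255923)*(-1/4394706) + 995213*(1/638) = -164132*(-1/4394706) + 995213/638 = 82066/2197353 + 995213/638 = 2186886629297/1401911214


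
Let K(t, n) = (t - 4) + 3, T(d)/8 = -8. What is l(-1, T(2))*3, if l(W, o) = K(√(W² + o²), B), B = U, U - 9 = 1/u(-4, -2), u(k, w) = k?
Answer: -3 + 3*√4097 ≈ 189.02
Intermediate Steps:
U = 35/4 (U = 9 + 1/(-4) = 9 - ¼ = 35/4 ≈ 8.7500)
T(d) = -64 (T(d) = 8*(-8) = -64)
B = 35/4 ≈ 8.7500
K(t, n) = -1 + t (K(t, n) = (-4 + t) + 3 = -1 + t)
l(W, o) = -1 + √(W² + o²)
l(-1, T(2))*3 = (-1 + √((-1)² + (-64)²))*3 = (-1 + √(1 + 4096))*3 = (-1 + √4097)*3 = -3 + 3*√4097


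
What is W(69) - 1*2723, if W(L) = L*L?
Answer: 2038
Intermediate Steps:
W(L) = L²
W(69) - 1*2723 = 69² - 1*2723 = 4761 - 2723 = 2038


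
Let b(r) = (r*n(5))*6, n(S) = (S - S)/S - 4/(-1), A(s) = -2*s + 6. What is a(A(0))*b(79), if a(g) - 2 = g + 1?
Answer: 17064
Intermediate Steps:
A(s) = 6 - 2*s
n(S) = 4 (n(S) = 0/S - 4*(-1) = 0 + 4 = 4)
a(g) = 3 + g (a(g) = 2 + (g + 1) = 2 + (1 + g) = 3 + g)
b(r) = 24*r (b(r) = (r*4)*6 = (4*r)*6 = 24*r)
a(A(0))*b(79) = (3 + (6 - 2*0))*(24*79) = (3 + (6 + 0))*1896 = (3 + 6)*1896 = 9*1896 = 17064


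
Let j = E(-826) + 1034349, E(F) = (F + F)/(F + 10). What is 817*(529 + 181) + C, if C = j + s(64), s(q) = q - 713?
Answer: 329209493/204 ≈ 1.6138e+6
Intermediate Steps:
E(F) = 2*F/(10 + F) (E(F) = (2*F)/(10 + F) = 2*F/(10 + F))
s(q) = -713 + q
j = 211007609/204 (j = 2*(-826)/(10 - 826) + 1034349 = 2*(-826)/(-816) + 1034349 = 2*(-826)*(-1/816) + 1034349 = 413/204 + 1034349 = 211007609/204 ≈ 1.0344e+6)
C = 210875213/204 (C = 211007609/204 + (-713 + 64) = 211007609/204 - 649 = 210875213/204 ≈ 1.0337e+6)
817*(529 + 181) + C = 817*(529 + 181) + 210875213/204 = 817*710 + 210875213/204 = 580070 + 210875213/204 = 329209493/204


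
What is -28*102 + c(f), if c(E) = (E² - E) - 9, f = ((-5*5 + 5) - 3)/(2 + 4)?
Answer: -102473/36 ≈ -2846.5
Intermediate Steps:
f = -23/6 (f = ((-25 + 5) - 3)/6 = (-20 - 3)*(⅙) = -23*⅙ = -23/6 ≈ -3.8333)
c(E) = -9 + E² - E
-28*102 + c(f) = -28*102 + (-9 + (-23/6)² - 1*(-23/6)) = -2856 + (-9 + 529/36 + 23/6) = -2856 + 343/36 = -102473/36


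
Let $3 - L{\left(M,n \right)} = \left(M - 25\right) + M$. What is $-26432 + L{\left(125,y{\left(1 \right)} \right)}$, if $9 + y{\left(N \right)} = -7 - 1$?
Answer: $-26654$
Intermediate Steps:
$y{\left(N \right)} = -17$ ($y{\left(N \right)} = -9 - 8 = -17$)
$L{\left(M,n \right)} = 28 - 2 M$ ($L{\left(M,n \right)} = 3 - \left(\left(M - 25\right) + M\right) = 3 - \left(\left(-25 + M\right) + M\right) = 3 - \left(-25 + 2 M\right) = 28 - 2 M$)
$-26432 + L{\left(125,y{\left(1 \right)} \right)} = -26432 + \left(28 - 250\right) = -26432 - 222 = -26654$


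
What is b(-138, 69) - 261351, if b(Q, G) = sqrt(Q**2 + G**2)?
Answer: -261351 + 69*sqrt(5) ≈ -2.6120e+5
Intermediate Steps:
b(Q, G) = sqrt(G**2 + Q**2)
b(-138, 69) - 261351 = sqrt(69**2 + (-138)**2) - 261351 = sqrt(4761 + 19044) - 261351 = sqrt(23805) - 261351 = 69*sqrt(5) - 261351 = -261351 + 69*sqrt(5)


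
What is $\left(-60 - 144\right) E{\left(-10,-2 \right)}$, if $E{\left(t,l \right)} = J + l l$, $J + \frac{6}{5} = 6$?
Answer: $- \frac{8976}{5} \approx -1795.2$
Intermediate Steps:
$J = \frac{24}{5}$ ($J = - \frac{6}{5} + 6 = \frac{24}{5} \approx 4.8$)
$E{\left(t,l \right)} = \frac{24}{5} + l^{2}$ ($E{\left(t,l \right)} = \frac{24}{5} + l l = \frac{24}{5} + l^{2}$)
$\left(-60 - 144\right) E{\left(-10,-2 \right)} = \left(-60 - 144\right) \left(\frac{24}{5} + \left(-2\right)^{2}\right) = - 204 \left(\frac{24}{5} + 4\right) = \left(-204\right) \frac{44}{5} = - \frac{8976}{5}$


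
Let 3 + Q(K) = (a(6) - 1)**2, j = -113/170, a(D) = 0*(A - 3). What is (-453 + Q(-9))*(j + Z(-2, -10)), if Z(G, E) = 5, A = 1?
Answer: -67067/34 ≈ -1972.6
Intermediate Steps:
a(D) = 0 (a(D) = 0*(1 - 3) = 0*(-2) = 0)
j = -113/170 (j = -113*1/170 = -113/170 ≈ -0.66471)
Q(K) = -2 (Q(K) = -3 + (0 - 1)**2 = -3 + (-1)**2 = -3 + 1 = -2)
(-453 + Q(-9))*(j + Z(-2, -10)) = (-453 - 2)*(-113/170 + 5) = -455*737/170 = -67067/34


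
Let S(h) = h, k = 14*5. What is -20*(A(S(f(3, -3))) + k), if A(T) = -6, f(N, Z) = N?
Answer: -1280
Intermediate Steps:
k = 70
-20*(A(S(f(3, -3))) + k) = -20*(-6 + 70) = -20*64 = -1280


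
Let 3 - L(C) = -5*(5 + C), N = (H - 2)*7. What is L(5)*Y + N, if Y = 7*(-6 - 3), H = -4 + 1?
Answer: -3374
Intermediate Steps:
H = -3
N = -35 (N = (-3 - 2)*7 = -5*7 = -35)
Y = -63 (Y = 7*(-9) = -63)
L(C) = 28 + 5*C (L(C) = 3 - (-5)*(5 + C) = 3 - (-25 - 5*C) = 3 + (25 + 5*C) = 28 + 5*C)
L(5)*Y + N = (28 + 5*5)*(-63) - 35 = (28 + 25)*(-63) - 35 = 53*(-63) - 35 = -3339 - 35 = -3374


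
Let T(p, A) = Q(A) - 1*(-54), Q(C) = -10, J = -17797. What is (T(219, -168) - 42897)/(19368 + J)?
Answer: -42853/1571 ≈ -27.278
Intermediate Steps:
T(p, A) = 44 (T(p, A) = -10 - 1*(-54) = -10 + 54 = 44)
(T(219, -168) - 42897)/(19368 + J) = (44 - 42897)/(19368 - 17797) = -42853/1571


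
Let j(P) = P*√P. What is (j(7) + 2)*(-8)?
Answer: -16 - 56*√7 ≈ -164.16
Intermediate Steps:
j(P) = P^(3/2)
(j(7) + 2)*(-8) = (7^(3/2) + 2)*(-8) = (7*√7 + 2)*(-8) = (2 + 7*√7)*(-8) = -16 - 56*√7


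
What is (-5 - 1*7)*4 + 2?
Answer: -46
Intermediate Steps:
(-5 - 1*7)*4 + 2 = (-5 - 7)*4 + 2 = -12*4 + 2 = -48 + 2 = -46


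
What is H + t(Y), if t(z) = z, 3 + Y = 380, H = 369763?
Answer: 370140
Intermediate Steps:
Y = 377 (Y = -3 + 380 = 377)
H + t(Y) = 369763 + 377 = 370140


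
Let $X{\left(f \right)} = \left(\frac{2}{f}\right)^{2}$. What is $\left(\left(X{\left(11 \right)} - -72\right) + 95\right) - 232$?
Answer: $- \frac{7861}{121} \approx -64.967$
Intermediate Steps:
$X{\left(f \right)} = \frac{4}{f^{2}}$
$\left(\left(X{\left(11 \right)} - -72\right) + 95\right) - 232 = \left(\left(\frac{4}{121} - -72\right) + 95\right) - 232 = \left(\left(4 \cdot \frac{1}{121} + 72\right) + 95\right) - 232 = \left(\left(\frac{4}{121} + 72\right) + 95\right) - 232 = \left(\frac{8716}{121} + 95\right) - 232 = \frac{20211}{121} - 232 = - \frac{7861}{121}$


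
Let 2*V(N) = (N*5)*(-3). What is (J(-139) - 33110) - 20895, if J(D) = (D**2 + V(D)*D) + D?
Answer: -359461/2 ≈ -1.7973e+5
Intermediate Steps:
V(N) = -15*N/2 (V(N) = ((N*5)*(-3))/2 = ((5*N)*(-3))/2 = (-15*N)/2 = -15*N/2)
J(D) = D - 13*D**2/2 (J(D) = (D**2 + (-15*D/2)*D) + D = (D**2 - 15*D**2/2) + D = -13*D**2/2 + D = D - 13*D**2/2)
(J(-139) - 33110) - 20895 = ((1/2)*(-139)*(2 - 13*(-139)) - 33110) - 20895 = ((1/2)*(-139)*(2 + 1807) - 33110) - 20895 = ((1/2)*(-139)*1809 - 33110) - 20895 = (-251451/2 - 33110) - 20895 = -317671/2 - 20895 = -359461/2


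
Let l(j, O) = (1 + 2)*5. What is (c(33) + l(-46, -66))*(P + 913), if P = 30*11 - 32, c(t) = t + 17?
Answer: 78715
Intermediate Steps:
l(j, O) = 15 (l(j, O) = 3*5 = 15)
c(t) = 17 + t
P = 298 (P = 330 - 32 = 298)
(c(33) + l(-46, -66))*(P + 913) = ((17 + 33) + 15)*(298 + 913) = (50 + 15)*1211 = 65*1211 = 78715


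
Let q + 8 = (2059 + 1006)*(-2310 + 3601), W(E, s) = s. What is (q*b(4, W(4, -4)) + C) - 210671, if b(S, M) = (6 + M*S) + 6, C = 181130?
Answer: -15857169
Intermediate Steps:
b(S, M) = 12 + M*S
q = 3956907 (q = -8 + (2059 + 1006)*(-2310 + 3601) = -8 + 3065*1291 = -8 + 3956915 = 3956907)
(q*b(4, W(4, -4)) + C) - 210671 = (3956907*(12 - 4*4) + 181130) - 210671 = (3956907*(12 - 16) + 181130) - 210671 = (3956907*(-4) + 181130) - 210671 = (-15827628 + 181130) - 210671 = -15646498 - 210671 = -15857169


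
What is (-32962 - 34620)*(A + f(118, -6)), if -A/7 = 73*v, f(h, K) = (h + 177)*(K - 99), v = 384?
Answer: 15354562818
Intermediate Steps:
f(h, K) = (-99 + K)*(177 + h) (f(h, K) = (177 + h)*(-99 + K) = (-99 + K)*(177 + h))
A = -196224 (A = -511*384 = -7*28032 = -196224)
(-32962 - 34620)*(A + f(118, -6)) = (-32962 - 34620)*(-196224 + (-17523 - 99*118 + 177*(-6) - 6*118)) = -67582*(-196224 + (-17523 - 11682 - 1062 - 708)) = -67582*(-196224 - 30975) = -67582*(-227199) = 15354562818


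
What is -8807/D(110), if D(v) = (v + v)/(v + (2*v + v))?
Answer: -17614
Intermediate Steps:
D(v) = 1/2 (D(v) = (2*v)/(v + 3*v) = (2*v)/((4*v)) = (2*v)*(1/(4*v)) = 1/2)
-8807/D(110) = -8807/1/2 = -8807*2 = -17614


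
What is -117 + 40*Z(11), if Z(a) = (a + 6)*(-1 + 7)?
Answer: 3963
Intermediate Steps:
Z(a) = 36 + 6*a (Z(a) = (6 + a)*6 = 36 + 6*a)
-117 + 40*Z(11) = -117 + 40*(36 + 6*11) = -117 + 40*(36 + 66) = -117 + 40*102 = -117 + 4080 = 3963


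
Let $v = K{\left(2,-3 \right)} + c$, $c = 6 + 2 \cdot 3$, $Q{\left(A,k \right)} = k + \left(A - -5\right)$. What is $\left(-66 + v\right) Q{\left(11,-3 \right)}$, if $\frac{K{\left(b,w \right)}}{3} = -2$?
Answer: $-780$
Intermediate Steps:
$K{\left(b,w \right)} = -6$ ($K{\left(b,w \right)} = 3 \left(-2\right) = -6$)
$Q{\left(A,k \right)} = 5 + A + k$ ($Q{\left(A,k \right)} = k + \left(A + 5\right) = k + \left(5 + A\right) = 5 + A + k$)
$c = 12$ ($c = 6 + 6 = 12$)
$v = 6$ ($v = -6 + 12 = 6$)
$\left(-66 + v\right) Q{\left(11,-3 \right)} = \left(-66 + 6\right) \left(5 + 11 - 3\right) = \left(-60\right) 13 = -780$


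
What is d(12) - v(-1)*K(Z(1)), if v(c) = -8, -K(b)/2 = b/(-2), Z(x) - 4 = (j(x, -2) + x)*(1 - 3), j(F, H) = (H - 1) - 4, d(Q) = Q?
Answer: 140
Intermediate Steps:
j(F, H) = -5 + H (j(F, H) = (-1 + H) - 4 = -5 + H)
Z(x) = 18 - 2*x (Z(x) = 4 + ((-5 - 2) + x)*(1 - 3) = 4 + (-7 + x)*(-2) = 4 + (14 - 2*x) = 18 - 2*x)
K(b) = b (K(b) = -2*b/(-2) = -2*b*(-1)/2 = -(-1)*b = b)
d(12) - v(-1)*K(Z(1)) = 12 - (-8)*(18 - 2*1) = 12 - (-8)*(18 - 2) = 12 - (-8)*16 = 12 - 1*(-128) = 12 + 128 = 140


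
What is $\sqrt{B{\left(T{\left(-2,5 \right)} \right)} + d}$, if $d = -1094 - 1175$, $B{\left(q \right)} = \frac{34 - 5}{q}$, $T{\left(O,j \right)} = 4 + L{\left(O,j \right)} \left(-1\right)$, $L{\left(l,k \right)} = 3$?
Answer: $8 i \sqrt{35} \approx 47.329 i$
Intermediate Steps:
$T{\left(O,j \right)} = 1$ ($T{\left(O,j \right)} = 4 + 3 \left(-1\right) = 4 - 3 = 1$)
$B{\left(q \right)} = \frac{29}{q}$
$d = -2269$ ($d = -1094 - 1175 = -2269$)
$\sqrt{B{\left(T{\left(-2,5 \right)} \right)} + d} = \sqrt{\frac{29}{1} - 2269} = \sqrt{29 \cdot 1 - 2269} = \sqrt{29 - 2269} = \sqrt{-2240} = 8 i \sqrt{35}$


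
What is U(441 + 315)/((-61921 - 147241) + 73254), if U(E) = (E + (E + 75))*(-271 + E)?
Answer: -769695/135908 ≈ -5.6634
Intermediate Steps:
U(E) = (-271 + E)*(75 + 2*E) (U(E) = (E + (75 + E))*(-271 + E) = (75 + 2*E)*(-271 + E) = (-271 + E)*(75 + 2*E))
U(441 + 315)/((-61921 - 147241) + 73254) = (-20325 - 467*(441 + 315) + 2*(441 + 315)²)/((-61921 - 147241) + 73254) = (-20325 - 467*756 + 2*756²)/(-209162 + 73254) = (-20325 - 353052 + 2*571536)/(-135908) = (-20325 - 353052 + 1143072)*(-1/135908) = 769695*(-1/135908) = -769695/135908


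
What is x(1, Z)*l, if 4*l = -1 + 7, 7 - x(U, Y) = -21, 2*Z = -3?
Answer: 42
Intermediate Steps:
Z = -3/2 (Z = (½)*(-3) = -3/2 ≈ -1.5000)
x(U, Y) = 28 (x(U, Y) = 7 - 1*(-21) = 7 + 21 = 28)
l = 3/2 (l = (-1 + 7)/4 = (¼)*6 = 3/2 ≈ 1.5000)
x(1, Z)*l = 28*(3/2) = 42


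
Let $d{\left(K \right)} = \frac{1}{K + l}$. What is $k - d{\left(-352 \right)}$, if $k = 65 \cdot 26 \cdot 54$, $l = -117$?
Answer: $\frac{42800941}{469} \approx 91260.0$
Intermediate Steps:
$k = 91260$ ($k = 1690 \cdot 54 = 91260$)
$d{\left(K \right)} = \frac{1}{-117 + K}$ ($d{\left(K \right)} = \frac{1}{K - 117} = \frac{1}{-117 + K}$)
$k - d{\left(-352 \right)} = 91260 - \frac{1}{-117 - 352} = 91260 - \frac{1}{-469} = 91260 - - \frac{1}{469} = 91260 + \frac{1}{469} = \frac{42800941}{469}$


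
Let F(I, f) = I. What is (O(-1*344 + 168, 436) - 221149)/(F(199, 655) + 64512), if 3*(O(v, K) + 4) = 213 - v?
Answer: -663070/194133 ≈ -3.4155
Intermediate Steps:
O(v, K) = 67 - v/3 (O(v, K) = -4 + (213 - v)/3 = -4 + (71 - v/3) = 67 - v/3)
(O(-1*344 + 168, 436) - 221149)/(F(199, 655) + 64512) = ((67 - (-1*344 + 168)/3) - 221149)/(199 + 64512) = ((67 - (-344 + 168)/3) - 221149)/64711 = ((67 - ⅓*(-176)) - 221149)*(1/64711) = ((67 + 176/3) - 221149)*(1/64711) = (377/3 - 221149)*(1/64711) = -663070/3*1/64711 = -663070/194133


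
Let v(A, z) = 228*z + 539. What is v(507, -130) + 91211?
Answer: 62110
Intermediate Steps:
v(A, z) = 539 + 228*z
v(507, -130) + 91211 = (539 + 228*(-130)) + 91211 = (539 - 29640) + 91211 = -29101 + 91211 = 62110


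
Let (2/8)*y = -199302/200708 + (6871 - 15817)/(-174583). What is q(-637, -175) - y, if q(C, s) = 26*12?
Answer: 2766135178890/8760051191 ≈ 315.77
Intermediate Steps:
y = -32999207298/8760051191 (y = 4*(-199302/200708 + (6871 - 15817)/(-174583)) = 4*(-199302*1/200708 - 8946*(-1/174583)) = 4*(-99651/100354 + 8946/174583) = 4*(-16499603649/17520102382) = -32999207298/8760051191 ≈ -3.7670)
q(C, s) = 312
q(-637, -175) - y = 312 - 1*(-32999207298/8760051191) = 312 + 32999207298/8760051191 = 2766135178890/8760051191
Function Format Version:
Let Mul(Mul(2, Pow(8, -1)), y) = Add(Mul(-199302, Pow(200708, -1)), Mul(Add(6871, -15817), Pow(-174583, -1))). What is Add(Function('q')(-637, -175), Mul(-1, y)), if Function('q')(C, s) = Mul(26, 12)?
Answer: Rational(2766135178890, 8760051191) ≈ 315.77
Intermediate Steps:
y = Rational(-32999207298, 8760051191) (y = Mul(4, Add(Mul(-199302, Pow(200708, -1)), Mul(Add(6871, -15817), Pow(-174583, -1)))) = Mul(4, Add(Mul(-199302, Rational(1, 200708)), Mul(-8946, Rational(-1, 174583)))) = Mul(4, Add(Rational(-99651, 100354), Rational(8946, 174583))) = Mul(4, Rational(-16499603649, 17520102382)) = Rational(-32999207298, 8760051191) ≈ -3.7670)
Function('q')(C, s) = 312
Add(Function('q')(-637, -175), Mul(-1, y)) = Add(312, Mul(-1, Rational(-32999207298, 8760051191))) = Add(312, Rational(32999207298, 8760051191)) = Rational(2766135178890, 8760051191)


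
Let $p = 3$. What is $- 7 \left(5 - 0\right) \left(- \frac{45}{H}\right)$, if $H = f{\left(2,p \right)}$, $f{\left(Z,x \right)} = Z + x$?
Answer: $315$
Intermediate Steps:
$H = 5$ ($H = 2 + 3 = 5$)
$- 7 \left(5 - 0\right) \left(- \frac{45}{H}\right) = - 7 \left(5 - 0\right) \left(- \frac{45}{5}\right) = - 7 \left(5 + 0\right) \left(\left(-45\right) \frac{1}{5}\right) = \left(-7\right) 5 \left(-9\right) = \left(-35\right) \left(-9\right) = 315$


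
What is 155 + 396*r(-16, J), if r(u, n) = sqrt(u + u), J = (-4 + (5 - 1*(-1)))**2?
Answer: 155 + 1584*I*sqrt(2) ≈ 155.0 + 2240.1*I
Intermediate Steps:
J = 4 (J = (-4 + (5 + 1))**2 = (-4 + 6)**2 = 2**2 = 4)
r(u, n) = sqrt(2)*sqrt(u) (r(u, n) = sqrt(2*u) = sqrt(2)*sqrt(u))
155 + 396*r(-16, J) = 155 + 396*(sqrt(2)*sqrt(-16)) = 155 + 396*(sqrt(2)*(4*I)) = 155 + 396*(4*I*sqrt(2)) = 155 + 1584*I*sqrt(2)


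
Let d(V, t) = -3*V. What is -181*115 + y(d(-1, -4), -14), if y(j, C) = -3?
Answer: -20818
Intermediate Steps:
-181*115 + y(d(-1, -4), -14) = -181*115 - 3 = -20815 - 3 = -20818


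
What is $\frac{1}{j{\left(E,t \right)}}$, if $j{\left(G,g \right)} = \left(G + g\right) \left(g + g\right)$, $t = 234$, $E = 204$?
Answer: $\frac{1}{204984} \approx 4.8784 \cdot 10^{-6}$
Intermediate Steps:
$j{\left(G,g \right)} = 2 g \left(G + g\right)$ ($j{\left(G,g \right)} = \left(G + g\right) 2 g = 2 g \left(G + g\right)$)
$\frac{1}{j{\left(E,t \right)}} = \frac{1}{2 \cdot 234 \left(204 + 234\right)} = \frac{1}{2 \cdot 234 \cdot 438} = \frac{1}{204984}$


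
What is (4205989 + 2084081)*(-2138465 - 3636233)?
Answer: -36323254648860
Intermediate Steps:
(4205989 + 2084081)*(-2138465 - 3636233) = 6290070*(-5774698) = -36323254648860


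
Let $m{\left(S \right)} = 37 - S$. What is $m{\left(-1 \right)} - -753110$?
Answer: $753148$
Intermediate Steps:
$m{\left(-1 \right)} - -753110 = \left(37 - -1\right) - -753110 = \left(37 + 1\right) + 753110 = 38 + 753110 = 753148$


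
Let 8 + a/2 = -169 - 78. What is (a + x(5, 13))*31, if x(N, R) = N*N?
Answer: -15035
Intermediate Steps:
x(N, R) = N²
a = -510 (a = -16 + 2*(-169 - 78) = -16 + 2*(-247) = -16 - 494 = -510)
(a + x(5, 13))*31 = (-510 + 5²)*31 = (-510 + 25)*31 = -485*31 = -15035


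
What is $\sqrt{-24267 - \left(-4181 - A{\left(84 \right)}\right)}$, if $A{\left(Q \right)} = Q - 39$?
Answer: $7 i \sqrt{409} \approx 141.57 i$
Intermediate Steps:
$A{\left(Q \right)} = -39 + Q$ ($A{\left(Q \right)} = Q - 39 = -39 + Q$)
$\sqrt{-24267 - \left(-4181 - A{\left(84 \right)}\right)} = \sqrt{-24267 + \left(\left(\left(-39 + 84\right) + 14758\right) - 10577\right)} = \sqrt{-24267 + \left(\left(45 + 14758\right) - 10577\right)} = \sqrt{-24267 + \left(14803 - 10577\right)} = \sqrt{-24267 + 4226} = \sqrt{-20041} = 7 i \sqrt{409}$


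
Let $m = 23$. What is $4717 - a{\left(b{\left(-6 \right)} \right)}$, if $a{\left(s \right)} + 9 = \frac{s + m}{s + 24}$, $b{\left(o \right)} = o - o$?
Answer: $\frac{113401}{24} \approx 4725.0$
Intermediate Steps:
$b{\left(o \right)} = 0$
$a{\left(s \right)} = -9 + \frac{23 + s}{24 + s}$ ($a{\left(s \right)} = -9 + \frac{s + 23}{s + 24} = -9 + \frac{23 + s}{24 + s}$)
$4717 - a{\left(b{\left(-6 \right)} \right)} = 4717 - \frac{-193 - 0}{24 + 0} = 4717 - \frac{-193 + 0}{24} = 4717 - \frac{1}{24} \left(-193\right) = 4717 - - \frac{193}{24} = 4717 + \frac{193}{24} = \frac{113401}{24}$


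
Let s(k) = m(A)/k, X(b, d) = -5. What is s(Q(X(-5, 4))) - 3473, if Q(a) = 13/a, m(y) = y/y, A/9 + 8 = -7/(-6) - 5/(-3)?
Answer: -45154/13 ≈ -3473.4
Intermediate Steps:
A = -93/2 (A = -72 + 9*(-7/(-6) - 5/(-3)) = -72 + 9*(-7*(-⅙) - 5*(-⅓)) = -72 + 9*(7/6 + 5/3) = -72 + 9*(17/6) = -72 + 51/2 = -93/2 ≈ -46.500)
m(y) = 1
s(k) = 1/k
s(Q(X(-5, 4))) - 3473 = 1/(13/(-5)) - 3473 = 1/(13*(-⅕)) - 3473 = 1/(-13/5) - 3473 = -5/13 - 3473 = -45154/13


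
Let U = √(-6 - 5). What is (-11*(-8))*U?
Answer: 88*I*√11 ≈ 291.86*I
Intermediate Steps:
U = I*√11 (U = √(-11) = I*√11 ≈ 3.3166*I)
(-11*(-8))*U = (-11*(-8))*(I*√11) = 88*(I*√11) = 88*I*√11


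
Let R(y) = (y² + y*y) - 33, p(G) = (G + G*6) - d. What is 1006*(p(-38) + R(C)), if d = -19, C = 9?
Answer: -118708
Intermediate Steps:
p(G) = 19 + 7*G (p(G) = (G + G*6) - 1*(-19) = (G + 6*G) + 19 = 7*G + 19 = 19 + 7*G)
R(y) = -33 + 2*y² (R(y) = (y² + y²) - 33 = 2*y² - 33 = -33 + 2*y²)
1006*(p(-38) + R(C)) = 1006*((19 + 7*(-38)) + (-33 + 2*9²)) = 1006*((19 - 266) + (-33 + 2*81)) = 1006*(-247 + (-33 + 162)) = 1006*(-247 + 129) = 1006*(-118) = -118708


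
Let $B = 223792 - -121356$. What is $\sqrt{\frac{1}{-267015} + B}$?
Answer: $\frac{\sqrt{24608020484871285}}{267015} \approx 587.49$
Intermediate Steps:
$B = 345148$ ($B = 223792 + 121356 = 345148$)
$\sqrt{\frac{1}{-267015} + B} = \sqrt{\frac{1}{-267015} + 345148} = \sqrt{- \frac{1}{267015} + 345148} = \sqrt{\frac{92159693219}{267015}} = \frac{\sqrt{24608020484871285}}{267015}$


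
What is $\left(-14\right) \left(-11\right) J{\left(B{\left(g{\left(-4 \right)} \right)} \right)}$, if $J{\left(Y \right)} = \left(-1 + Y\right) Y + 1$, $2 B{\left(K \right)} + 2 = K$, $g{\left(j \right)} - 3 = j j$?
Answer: $\frac{19943}{2} \approx 9971.5$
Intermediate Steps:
$g{\left(j \right)} = 3 + j^{2}$ ($g{\left(j \right)} = 3 + j j = 3 + j^{2}$)
$B{\left(K \right)} = -1 + \frac{K}{2}$
$J{\left(Y \right)} = 1 + Y \left(-1 + Y\right)$ ($J{\left(Y \right)} = Y \left(-1 + Y\right) + 1 = 1 + Y \left(-1 + Y\right)$)
$\left(-14\right) \left(-11\right) J{\left(B{\left(g{\left(-4 \right)} \right)} \right)} = \left(-14\right) \left(-11\right) \left(1 + \left(-1 + \frac{3 + \left(-4\right)^{2}}{2}\right)^{2} - \left(-1 + \frac{3 + \left(-4\right)^{2}}{2}\right)\right) = 154 \left(1 + \left(-1 + \frac{3 + 16}{2}\right)^{2} - \left(-1 + \frac{3 + 16}{2}\right)\right) = 154 \left(1 + \left(-1 + \frac{1}{2} \cdot 19\right)^{2} - \left(-1 + \frac{1}{2} \cdot 19\right)\right) = 154 \left(1 + \left(-1 + \frac{19}{2}\right)^{2} - \left(-1 + \frac{19}{2}\right)\right) = 154 \left(1 + \left(\frac{17}{2}\right)^{2} - \frac{17}{2}\right) = 154 \left(1 + \frac{289}{4} - \frac{17}{2}\right) = 154 \cdot \frac{259}{4} = \frac{19943}{2}$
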